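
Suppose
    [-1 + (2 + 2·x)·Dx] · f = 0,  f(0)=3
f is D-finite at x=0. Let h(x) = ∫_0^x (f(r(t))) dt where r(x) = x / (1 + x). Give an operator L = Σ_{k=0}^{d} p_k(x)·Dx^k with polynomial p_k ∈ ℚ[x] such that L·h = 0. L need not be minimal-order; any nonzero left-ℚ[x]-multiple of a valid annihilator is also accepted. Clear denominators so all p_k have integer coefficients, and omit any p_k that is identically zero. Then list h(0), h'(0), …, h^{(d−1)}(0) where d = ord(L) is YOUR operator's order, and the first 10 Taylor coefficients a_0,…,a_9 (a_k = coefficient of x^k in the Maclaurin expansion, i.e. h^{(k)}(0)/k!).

L = -Dx + (2 + 6·x + 4·x^2)·Dx^2  (order 2).
h: a_k = 0, 3, 3/4, -5/8, 39/64, -423/640, 399/512, -7059/7168, 21615/16384, -182461/98304, …
ICs: h(0) = 0, h′(0) = 3.

f: a_k = 3, 3/2, -3/8, 3/16, -15/128, 21/256, -63/1024, 99/2048, -1287/32768, 2145/65536, …
h₀=f(r): pull back L_f along r ⇒ L₀.
h=∫h₀ ⇒ L = L₀·Dx.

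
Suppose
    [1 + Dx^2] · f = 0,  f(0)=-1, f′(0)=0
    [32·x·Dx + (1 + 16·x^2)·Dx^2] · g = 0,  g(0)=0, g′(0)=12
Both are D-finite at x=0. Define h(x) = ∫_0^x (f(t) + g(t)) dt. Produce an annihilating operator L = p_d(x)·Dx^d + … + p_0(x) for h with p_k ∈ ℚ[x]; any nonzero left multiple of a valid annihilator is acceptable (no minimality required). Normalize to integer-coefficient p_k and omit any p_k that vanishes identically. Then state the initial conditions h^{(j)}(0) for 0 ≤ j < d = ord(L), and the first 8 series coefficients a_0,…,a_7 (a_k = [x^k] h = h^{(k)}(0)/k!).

f: a_k = -1, 0, 1/2, 0, -1/24, 0, 1/720, 0, …
g: a_k = 0, 12, 0, -64, 0, 3072/5, 0, -49152/7, …
f+g: L₀ = lclm(L_f,L_g), ord ≤ 2+2.
∫: right-multiply L₀ by Dx.
L = (-6112·x + 99328·x^3 + 8192·x^5)·Dx^2 + (-31 + 1072·x^2 + 25344·x^4 + 4096·x^6)·Dx^3 + (-6112·x + 99328·x^3 + 8192·x^5)·Dx^4 + (-31 + 1072·x^2 + 25344·x^4 + 4096·x^6)·Dx^5  (order 5).
h: a_k = 0, -1, 6, 1/6, -16, -1/120, 512/5, 1/5040, …
ICs: h(0) = 0, h′(0) = -1, h′′(0) = 12, h′′′(0) = 1, h′′′′(0) = -384.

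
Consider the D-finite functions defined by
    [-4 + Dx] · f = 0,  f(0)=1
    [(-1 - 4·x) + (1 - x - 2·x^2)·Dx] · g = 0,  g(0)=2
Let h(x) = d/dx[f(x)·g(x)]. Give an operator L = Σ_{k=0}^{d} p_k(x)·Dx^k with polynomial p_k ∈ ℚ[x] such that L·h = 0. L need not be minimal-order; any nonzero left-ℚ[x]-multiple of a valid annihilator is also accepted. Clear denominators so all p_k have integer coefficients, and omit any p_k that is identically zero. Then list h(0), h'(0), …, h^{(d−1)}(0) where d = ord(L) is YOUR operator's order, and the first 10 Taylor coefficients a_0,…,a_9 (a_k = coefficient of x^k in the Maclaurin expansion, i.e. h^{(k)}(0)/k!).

f: a_k = 1, 4, 8, 32/3, 32/3, 128/15, 256/45, 1024/315, 512/315, 2048/2835, …
g: a_k = 2, 2, 6, 10, 22, 42, 86, 170, 342, 682, …
Product ⇒ symmetric product L₀, ord ≤ 1.
Differentiate: ansatz ord ≤ ord L₀ ⇒ L.
L = (30 + 4·x - 72·x^2 + 64·x^4) + (-5 + 5·x + 18·x^2 - 8·x^3 - 16·x^4)·Dx  (order 1).
h: a_k = 10, 60, 214, 1832/3, 1562, 11324/3, 79406/9, 706128/35, 14300182/315, 286009124/2835, …
ICs: h(0) = 10.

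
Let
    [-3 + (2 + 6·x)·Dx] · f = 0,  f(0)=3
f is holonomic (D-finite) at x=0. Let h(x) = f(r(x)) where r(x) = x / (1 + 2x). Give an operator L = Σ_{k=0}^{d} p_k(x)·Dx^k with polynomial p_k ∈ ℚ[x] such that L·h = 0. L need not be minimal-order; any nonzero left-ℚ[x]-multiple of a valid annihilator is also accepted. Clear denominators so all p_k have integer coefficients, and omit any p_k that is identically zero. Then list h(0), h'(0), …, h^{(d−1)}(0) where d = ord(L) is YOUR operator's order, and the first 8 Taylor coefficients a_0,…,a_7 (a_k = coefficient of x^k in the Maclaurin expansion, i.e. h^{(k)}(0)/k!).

L = -3 + (2 + 14·x + 20·x^2)·Dx  (order 1).
h: a_k = 3, 9/2, -99/8, 585/16, -14895/128, 101727/256, -1477503/1024, 11283849/2048, …
ICs: h(0) = 3.

f: a_k = 3, 9/2, -27/8, 81/16, -1215/128, 5103/256, -45927/1024, 216513/2048, …
Substitute x→r, Dx→(1/r')Dx; clear ⇒ L₀.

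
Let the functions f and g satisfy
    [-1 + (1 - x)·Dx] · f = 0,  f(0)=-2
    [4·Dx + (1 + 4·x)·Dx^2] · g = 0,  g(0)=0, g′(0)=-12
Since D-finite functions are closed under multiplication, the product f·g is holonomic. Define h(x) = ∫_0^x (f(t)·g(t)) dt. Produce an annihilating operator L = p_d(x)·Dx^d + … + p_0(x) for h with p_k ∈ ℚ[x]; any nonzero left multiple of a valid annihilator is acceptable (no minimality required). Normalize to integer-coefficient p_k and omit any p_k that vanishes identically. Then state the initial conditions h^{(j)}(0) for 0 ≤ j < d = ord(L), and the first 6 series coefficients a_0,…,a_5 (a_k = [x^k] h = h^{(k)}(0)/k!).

f: a_k = -2, -2, -2, -2, -2, -2, …
g: a_k = 0, -12, 24, -64, 192, -3072/5, …
Sym-product of L_f,L_g gives L₀ (≤ ord 2).
Integrate: L := L₀·Dx.
L = 4·Dx + (-2 + 12·x)·Dx^2 + (-1 - 3·x + 4·x^2)·Dx^3  (order 3).
h: a_k = 0, 0, 12, -8, 26, -56, …
ICs: h(0) = 0, h′(0) = 0, h′′(0) = 24.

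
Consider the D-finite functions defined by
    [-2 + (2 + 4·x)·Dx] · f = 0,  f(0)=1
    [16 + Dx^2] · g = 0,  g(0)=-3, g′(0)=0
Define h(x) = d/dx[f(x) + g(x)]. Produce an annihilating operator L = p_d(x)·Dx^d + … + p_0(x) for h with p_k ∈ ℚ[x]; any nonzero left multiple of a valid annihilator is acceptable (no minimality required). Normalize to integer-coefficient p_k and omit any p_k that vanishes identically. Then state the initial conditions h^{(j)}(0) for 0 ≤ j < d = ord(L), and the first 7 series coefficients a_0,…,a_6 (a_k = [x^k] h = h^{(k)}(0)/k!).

L = (-496 - 1024·x - 1024·x^2) + (-304 - 1632·x - 3072·x^2 - 2048·x^3)·Dx + (-31 - 64·x - 64·x^2)·Dx^2 + (-19 - 102·x - 192·x^2 - 128·x^3)·Dx^3  (order 3).
h: a_k = 1, 47, 3/2, -261/2, 35/8, 3781/40, 231/16, …
ICs: h(0) = 1, h′(0) = 47, h′′(0) = 3.

f: a_k = 1, 1, -1/2, 1/2, -5/8, 7/8, -21/16, …
g: a_k = -3, 0, 24, 0, -32, 0, 256/15, …
h₀=f+g: left-lcm gives L₀, ord ≤ 3.
h=h₀': d/dx-closure on L₀ ⇒ L.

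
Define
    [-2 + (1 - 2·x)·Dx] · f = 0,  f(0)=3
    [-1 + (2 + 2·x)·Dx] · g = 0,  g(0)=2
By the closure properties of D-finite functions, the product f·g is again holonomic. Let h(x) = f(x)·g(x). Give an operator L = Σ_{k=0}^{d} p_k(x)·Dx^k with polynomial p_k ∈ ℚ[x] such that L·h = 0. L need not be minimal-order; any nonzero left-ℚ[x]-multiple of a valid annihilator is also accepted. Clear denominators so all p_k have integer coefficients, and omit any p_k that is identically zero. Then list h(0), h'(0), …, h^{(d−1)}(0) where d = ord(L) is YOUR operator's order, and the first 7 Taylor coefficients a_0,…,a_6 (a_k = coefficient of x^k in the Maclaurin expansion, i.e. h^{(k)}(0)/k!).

L = (5 + 2·x) + (-2 + 2·x + 4·x^2)·Dx  (order 1).
h: a_k = 6, 15, 117/4, 471/8, 7521/64, 30105/128, 240777/512, …
ICs: h(0) = 6.

f: a_k = 3, 6, 12, 24, 48, 96, 192, …
g: a_k = 2, 1, -1/4, 1/8, -5/64, 7/128, -21/512, …
Sym-product of L_f,L_g gives L₀ (≤ ord 1).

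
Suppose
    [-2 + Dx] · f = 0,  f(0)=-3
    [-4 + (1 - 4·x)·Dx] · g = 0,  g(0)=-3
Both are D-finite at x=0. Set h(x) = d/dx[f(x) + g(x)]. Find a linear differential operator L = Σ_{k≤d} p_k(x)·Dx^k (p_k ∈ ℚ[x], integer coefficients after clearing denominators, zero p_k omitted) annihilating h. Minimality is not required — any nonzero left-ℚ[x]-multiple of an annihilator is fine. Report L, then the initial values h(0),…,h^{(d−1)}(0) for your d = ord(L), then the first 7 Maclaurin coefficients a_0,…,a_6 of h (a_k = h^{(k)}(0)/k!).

L = (80 + 64·x) + (-46 - 16·x + 32·x^2)·Dx + (3 - 8·x - 16·x^2)·Dx^2  (order 2).
h: a_k = -18, -108, -588, -3080, -15364, -368648/5, -5160968/15, …
ICs: h(0) = -18, h′(0) = -108.

f: a_k = -3, -6, -6, -4, -2, -4/5, -4/15, …
g: a_k = -3, -12, -48, -192, -768, -3072, -12288, …
L₀ := lclm(L_f,L_g); ord L₀ ≤ 1+1.
Derive L from L₀ (diff closure).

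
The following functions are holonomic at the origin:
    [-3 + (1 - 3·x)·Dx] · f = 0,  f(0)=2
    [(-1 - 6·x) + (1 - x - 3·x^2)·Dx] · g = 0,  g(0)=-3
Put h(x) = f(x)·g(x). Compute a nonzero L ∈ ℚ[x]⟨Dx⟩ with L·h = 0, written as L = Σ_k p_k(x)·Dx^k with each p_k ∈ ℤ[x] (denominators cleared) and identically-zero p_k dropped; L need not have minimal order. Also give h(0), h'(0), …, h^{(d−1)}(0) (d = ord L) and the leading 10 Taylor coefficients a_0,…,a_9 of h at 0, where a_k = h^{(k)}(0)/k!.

L = (-4 + 27·x^2) + (1 - 4·x + 9·x^3)·Dx  (order 1).
h: a_k = -6, -24, -96, -330, -1104, -3552, -11238, -35016, -108096, -331242, …
ICs: h(0) = -6.

f: a_k = 2, 6, 18, 54, 162, 486, 1458, 4374, 13122, 39366, …
g: a_k = -3, -3, -12, -21, -57, -120, -291, -651, -1524, -3477, …
f·g: L₀ = L_f ⊗_s L_g, ord ≤ 1·1.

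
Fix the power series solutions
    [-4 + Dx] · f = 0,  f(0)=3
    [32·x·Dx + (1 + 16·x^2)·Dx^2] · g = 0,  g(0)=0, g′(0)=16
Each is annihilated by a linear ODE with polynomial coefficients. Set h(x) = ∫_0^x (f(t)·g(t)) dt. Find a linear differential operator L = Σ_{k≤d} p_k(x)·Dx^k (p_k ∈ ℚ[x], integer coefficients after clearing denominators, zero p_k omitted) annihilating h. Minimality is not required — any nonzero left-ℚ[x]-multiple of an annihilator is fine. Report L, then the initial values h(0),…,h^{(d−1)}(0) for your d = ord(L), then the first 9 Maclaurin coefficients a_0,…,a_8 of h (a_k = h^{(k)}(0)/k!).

f: a_k = 3, 12, 24, 32, 32, 128/5, 256/15, 1024/105, 512/105, …
g: a_k = 0, 16, 0, -256/3, 0, 4096/5, 0, -65536/7, 0, …
h₀=f·g: eliminate ⇒ L₀, order ≤ 1·2.
Integrate: L := L₀·Dx.
L = (16 - 128·x + 256·x^2)·Dx + (-8 + 32·x - 128·x^2)·Dx^2 + (1 + 16·x^2)·Dx^3  (order 3).
h: a_k = 0, 0, 24, 64, 32, -512/5, 768/5, 22528/21, -47616/35, …
ICs: h(0) = 0, h′(0) = 0, h′′(0) = 48.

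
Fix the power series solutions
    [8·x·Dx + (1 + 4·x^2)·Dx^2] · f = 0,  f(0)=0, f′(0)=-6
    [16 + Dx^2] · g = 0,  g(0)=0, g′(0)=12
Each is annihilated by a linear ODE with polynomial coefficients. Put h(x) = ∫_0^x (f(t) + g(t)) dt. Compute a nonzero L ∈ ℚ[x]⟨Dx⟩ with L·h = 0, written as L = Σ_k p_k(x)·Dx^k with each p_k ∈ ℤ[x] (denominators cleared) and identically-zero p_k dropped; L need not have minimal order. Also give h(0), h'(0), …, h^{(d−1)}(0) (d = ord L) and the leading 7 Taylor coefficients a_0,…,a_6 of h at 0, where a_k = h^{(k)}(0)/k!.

f: a_k = 0, -6, 0, 8, 0, -96/5, 0, …
g: a_k = 0, 12, 0, -32, 0, 128/5, 0, …
Weyl lclm of L_f,L_g ⇒ L₀ (ord ≤ 4).
Integrate: L := L₀·Dx.
L = (-512·x + 5120·x^3 + 4096·x^5)·Dx^2 + (16 + 512·x^2 + 2304·x^4 + 2048·x^6)·Dx^3 + (-32·x + 320·x^3 + 256·x^5)·Dx^4 + (1 + 32·x^2 + 144·x^4 + 128·x^6)·Dx^5  (order 5).
h: a_k = 0, 0, 3, 0, -6, 0, 16/15, …
ICs: h(0) = 0, h′(0) = 0, h′′(0) = 6, h′′′(0) = 0, h′′′′(0) = -144.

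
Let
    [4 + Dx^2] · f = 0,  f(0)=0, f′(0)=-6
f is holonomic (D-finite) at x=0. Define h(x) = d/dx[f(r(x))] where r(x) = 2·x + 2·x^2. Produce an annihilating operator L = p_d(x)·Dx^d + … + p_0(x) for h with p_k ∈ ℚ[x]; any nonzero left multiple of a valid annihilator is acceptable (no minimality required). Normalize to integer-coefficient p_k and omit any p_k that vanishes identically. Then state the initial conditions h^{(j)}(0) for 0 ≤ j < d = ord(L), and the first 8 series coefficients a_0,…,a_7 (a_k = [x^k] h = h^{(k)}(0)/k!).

L = (28 + 128·x + 384·x^2 + 512·x^3 + 256·x^4) + (-6 - 12·x)·Dx + (1 + 4·x + 4·x^2)·Dx^2  (order 2).
h: a_k = -12, -24, 96, 384, 352, -576, -25856/15, -22528/15, …
ICs: h(0) = -12, h′(0) = -24.

f: a_k = 0, -6, 0, 4, 0, -4/5, 0, 8/105, …
f∘r: x↦r, Dx↦Dx/r' in L_f ⇒ L₀.
Derive L from L₀ (diff closure).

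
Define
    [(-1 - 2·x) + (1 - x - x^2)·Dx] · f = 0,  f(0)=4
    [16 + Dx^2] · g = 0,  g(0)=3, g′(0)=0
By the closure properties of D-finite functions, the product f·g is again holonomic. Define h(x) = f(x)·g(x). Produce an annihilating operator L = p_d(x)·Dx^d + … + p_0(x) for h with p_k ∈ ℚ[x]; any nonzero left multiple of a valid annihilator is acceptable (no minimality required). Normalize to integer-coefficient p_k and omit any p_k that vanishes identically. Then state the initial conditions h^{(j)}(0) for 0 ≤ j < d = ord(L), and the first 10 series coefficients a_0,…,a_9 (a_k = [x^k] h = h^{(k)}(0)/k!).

f: a_k = 4, 4, 8, 12, 20, 32, 52, 84, 136, 220, …
g: a_k = 3, 0, -24, 0, 32, 0, -256/15, 0, 512/105, 0, …
Product ⇒ symmetric product L₀, ord ≤ 2.
L = (-14 + 16·x + 16·x^2) + (2 + 4·x)·Dx + (-1 + x + x^2)·Dx^2  (order 2).
h: a_k = 12, 12, -72, -60, -4, -64, -2044/15, -3004/15, -11096/35, -54316/105, …
ICs: h(0) = 12, h′(0) = 12.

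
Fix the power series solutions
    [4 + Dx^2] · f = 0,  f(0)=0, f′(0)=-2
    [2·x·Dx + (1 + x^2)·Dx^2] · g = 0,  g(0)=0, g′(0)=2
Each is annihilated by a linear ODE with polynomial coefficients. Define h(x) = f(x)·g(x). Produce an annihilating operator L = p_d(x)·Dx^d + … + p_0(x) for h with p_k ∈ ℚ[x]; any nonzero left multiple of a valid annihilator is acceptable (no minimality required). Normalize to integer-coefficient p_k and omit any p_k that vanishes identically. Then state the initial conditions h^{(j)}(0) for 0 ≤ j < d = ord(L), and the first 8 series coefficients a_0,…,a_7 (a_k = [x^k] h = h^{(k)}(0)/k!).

L = (160 + 464·x^2 + 464·x^4 + 256·x^6 + 64·x^8) + (96·x + 224·x^3 + 192·x^5 + 64·x^7)·Dx + (60 + 188·x^2 + 216·x^4 + 128·x^6 + 32·x^8)·Dx^2 + (24·x + 56·x^3 + 48·x^5 + 16·x^7)·Dx^3 + (5 + 18·x^2 + 25·x^4 + 16·x^6 + 4·x^8)·Dx^4  (order 4).
h: a_k = 0, 0, -4, 0, 4, 0, -20/9, 0, …
ICs: h(0) = 0, h′(0) = 0, h′′(0) = -8, h′′′(0) = 0.

f: a_k = 0, -2, 0, 4/3, 0, -4/15, 0, 8/315, …
g: a_k = 0, 2, 0, -2/3, 0, 2/5, 0, -2/7, …
f·g: L₀ = L_f ⊗_s L_g, ord ≤ 2·2.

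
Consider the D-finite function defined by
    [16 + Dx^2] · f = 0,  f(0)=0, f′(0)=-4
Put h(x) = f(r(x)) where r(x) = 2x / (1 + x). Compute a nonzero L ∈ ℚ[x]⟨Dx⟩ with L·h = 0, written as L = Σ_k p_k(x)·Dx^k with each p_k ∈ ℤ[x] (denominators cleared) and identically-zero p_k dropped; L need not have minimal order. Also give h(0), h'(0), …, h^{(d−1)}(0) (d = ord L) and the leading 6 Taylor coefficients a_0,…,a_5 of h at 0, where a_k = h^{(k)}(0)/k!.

L = 64 + (2 + 6·x + 6·x^2 + 2·x^3)·Dx + (1 + 4·x + 6·x^2 + 4·x^3 + x^4)·Dx^2  (order 2).
h: a_k = 0, -8, 8, 232/3, -248, 3464/15, …
ICs: h(0) = 0, h′(0) = -8.

f: a_k = 0, -4, 0, 32/3, 0, -128/15, …
Substitute x→r, Dx→(1/r')Dx; clear ⇒ L₀.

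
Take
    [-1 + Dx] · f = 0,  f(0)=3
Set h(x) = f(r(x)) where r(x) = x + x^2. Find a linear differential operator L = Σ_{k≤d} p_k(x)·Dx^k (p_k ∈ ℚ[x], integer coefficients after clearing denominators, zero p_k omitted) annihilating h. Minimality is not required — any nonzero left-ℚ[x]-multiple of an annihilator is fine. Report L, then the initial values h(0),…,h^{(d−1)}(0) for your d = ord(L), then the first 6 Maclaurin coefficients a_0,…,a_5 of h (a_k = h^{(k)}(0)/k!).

L = (-1 - 2·x) + Dx  (order 1).
h: a_k = 3, 3, 9/2, 7/2, 25/8, 81/40, …
ICs: h(0) = 3.

f: a_k = 3, 3, 3/2, 1/2, 1/8, 1/40, …
L₀ from L_f via x↦r, Dx↦r'^{-1}Dx.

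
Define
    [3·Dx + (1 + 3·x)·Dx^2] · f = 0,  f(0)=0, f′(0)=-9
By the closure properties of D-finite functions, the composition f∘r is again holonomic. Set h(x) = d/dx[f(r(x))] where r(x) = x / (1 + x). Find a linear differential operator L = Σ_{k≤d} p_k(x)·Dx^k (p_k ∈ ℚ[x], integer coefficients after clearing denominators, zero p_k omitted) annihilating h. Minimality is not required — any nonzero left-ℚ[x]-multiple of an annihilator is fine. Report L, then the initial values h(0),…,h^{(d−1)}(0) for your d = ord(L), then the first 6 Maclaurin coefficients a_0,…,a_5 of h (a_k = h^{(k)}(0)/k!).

L = (5 + 8·x) + (1 + 5·x + 4·x^2)·Dx  (order 1).
h: a_k = -9, 45, -189, 765, -3069, 12285, …
ICs: h(0) = -9.

f: a_k = 0, -9, 27/2, -27, 243/4, -729/5, …
Substitute x→r, Dx→(1/r')Dx; clear ⇒ L₀.
h₀' ⇒ L via d/dx closure of L₀.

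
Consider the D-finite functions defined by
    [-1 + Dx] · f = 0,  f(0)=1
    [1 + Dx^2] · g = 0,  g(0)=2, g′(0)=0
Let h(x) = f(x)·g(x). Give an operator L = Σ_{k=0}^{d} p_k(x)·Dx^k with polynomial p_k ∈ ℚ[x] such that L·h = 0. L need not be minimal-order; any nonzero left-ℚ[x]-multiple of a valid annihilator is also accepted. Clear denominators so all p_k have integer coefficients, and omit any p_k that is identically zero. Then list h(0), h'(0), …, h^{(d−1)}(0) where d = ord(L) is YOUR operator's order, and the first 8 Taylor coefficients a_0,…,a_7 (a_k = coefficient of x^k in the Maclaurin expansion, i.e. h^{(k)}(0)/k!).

f: a_k = 1, 1, 1/2, 1/6, 1/24, 1/120, 1/720, 1/5040, …
g: a_k = 2, 0, -1, 0, 1/12, 0, -1/360, 0, …
Sym-product of L_f,L_g gives L₀ (≤ ord 2).
L = 2 - 2·Dx + Dx^2  (order 2).
h: a_k = 2, 2, 0, -2/3, -1/3, -1/15, 0, 1/315, …
ICs: h(0) = 2, h′(0) = 2.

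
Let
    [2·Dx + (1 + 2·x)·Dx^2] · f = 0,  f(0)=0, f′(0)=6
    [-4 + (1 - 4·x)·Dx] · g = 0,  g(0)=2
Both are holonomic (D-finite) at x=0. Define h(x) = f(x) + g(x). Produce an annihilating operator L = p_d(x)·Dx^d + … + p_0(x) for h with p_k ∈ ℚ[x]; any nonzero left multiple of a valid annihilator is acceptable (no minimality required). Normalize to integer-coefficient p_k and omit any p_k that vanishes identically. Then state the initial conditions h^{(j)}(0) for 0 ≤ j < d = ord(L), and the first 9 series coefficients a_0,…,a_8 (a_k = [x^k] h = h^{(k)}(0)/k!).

L = (-128 - 64·x)·Dx + (-44 - 224·x - 128·x^2)·Dx^2 + (5 - 6·x - 48·x^2 - 32·x^3)·Dx^3  (order 3).
h: a_k = 2, 14, 26, 136, 500, 10336/5, 8160, 229760/7, 130976, …
ICs: h(0) = 2, h′(0) = 14, h′′(0) = 52.

f: a_k = 0, 6, -6, 8, -12, 96/5, -32, 384/7, -96, …
g: a_k = 2, 8, 32, 128, 512, 2048, 8192, 32768, 131072, …
f+g: L₀ = lclm(L_f,L_g), ord ≤ 2+1.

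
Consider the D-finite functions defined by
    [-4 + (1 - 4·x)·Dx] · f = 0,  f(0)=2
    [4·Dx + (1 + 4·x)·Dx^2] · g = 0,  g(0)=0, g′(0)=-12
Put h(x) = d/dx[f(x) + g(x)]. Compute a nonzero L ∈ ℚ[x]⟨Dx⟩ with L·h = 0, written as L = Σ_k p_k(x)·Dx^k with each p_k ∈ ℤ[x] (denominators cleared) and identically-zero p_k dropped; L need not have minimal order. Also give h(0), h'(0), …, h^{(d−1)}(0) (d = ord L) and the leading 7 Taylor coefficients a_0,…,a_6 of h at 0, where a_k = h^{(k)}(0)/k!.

L = (160 + 128·x) + (16 + 256·x + 256·x^2)·Dx + (-3 - 4·x + 48·x^2 + 64·x^3)·Dx^2  (order 2).
h: a_k = -4, 112, 192, 2816, 7168, 61440, 180224, …
ICs: h(0) = -4, h′(0) = 112.

f: a_k = 2, 8, 32, 128, 512, 2048, 8192, …
g: a_k = 0, -12, 24, -64, 192, -3072/5, 2048, …
h₀=f+g: left-lcm gives L₀, ord ≤ 3.
Derive L from L₀ (diff closure).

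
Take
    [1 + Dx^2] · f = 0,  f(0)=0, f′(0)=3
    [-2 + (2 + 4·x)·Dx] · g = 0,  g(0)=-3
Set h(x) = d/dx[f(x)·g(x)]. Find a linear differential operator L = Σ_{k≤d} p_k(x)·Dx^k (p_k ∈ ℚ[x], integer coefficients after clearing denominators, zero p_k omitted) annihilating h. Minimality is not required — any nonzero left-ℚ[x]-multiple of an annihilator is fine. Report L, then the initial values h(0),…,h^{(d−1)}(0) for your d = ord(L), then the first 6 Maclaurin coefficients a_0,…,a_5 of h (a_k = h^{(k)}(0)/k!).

f: a_k = 0, 3, 0, -1/2, 0, 1/40, …
g: a_k = -3, -3, 3/2, -3/2, 15/8, -21/8, …
Product ⇒ symmetric product L₀, ord ≤ 2.
Derive L from L₀ (diff closure).
L = (2 + 12·x + 16·x^2 + 8·x^3 + 4·x^4) + (1 - 6·x^2 - 4·x^3)·Dx + (1 + 5·x + 9·x^2 + 8·x^3 + 4·x^4)·Dx^2  (order 2).
h: a_k = -9, -18, 18, -12, 24, -216/5, …
ICs: h(0) = -9, h′(0) = -18.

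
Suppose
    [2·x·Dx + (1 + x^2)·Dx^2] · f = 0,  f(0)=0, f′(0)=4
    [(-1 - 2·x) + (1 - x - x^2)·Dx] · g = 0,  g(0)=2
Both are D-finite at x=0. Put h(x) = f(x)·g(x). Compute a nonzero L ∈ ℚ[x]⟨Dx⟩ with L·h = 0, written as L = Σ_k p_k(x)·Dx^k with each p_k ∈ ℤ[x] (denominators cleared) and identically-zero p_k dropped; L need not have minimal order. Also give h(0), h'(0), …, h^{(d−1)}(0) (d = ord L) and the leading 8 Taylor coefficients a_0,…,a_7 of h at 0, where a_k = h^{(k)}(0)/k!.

L = (2 + 2·x + 6·x^2) + (2 + 2·x + 4·x^2 + 6·x^3)·Dx + (-1 + x + x^3 + x^4)·Dx^2  (order 2).
h: a_k = 0, 8, 8, 40/3, 64/3, 544/15, 288/5, 9736/105, …
ICs: h(0) = 0, h′(0) = 8.

f: a_k = 0, 4, 0, -4/3, 0, 4/5, 0, -4/7, …
g: a_k = 2, 2, 4, 6, 10, 16, 26, 42, …
L₀ := L_f ⊗_s L_g (sym. prod.), ord ≤ 2.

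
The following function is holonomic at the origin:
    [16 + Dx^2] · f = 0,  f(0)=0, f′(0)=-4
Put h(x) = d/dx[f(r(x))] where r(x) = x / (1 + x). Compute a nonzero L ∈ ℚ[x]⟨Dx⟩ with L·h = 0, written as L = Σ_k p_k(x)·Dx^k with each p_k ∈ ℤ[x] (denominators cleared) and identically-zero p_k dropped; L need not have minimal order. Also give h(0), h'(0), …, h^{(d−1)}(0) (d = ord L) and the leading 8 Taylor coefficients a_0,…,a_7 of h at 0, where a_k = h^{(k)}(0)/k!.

f: a_k = 0, -4, 0, 32/3, 0, -128/15, 0, 1024/315, …
Change of var in L_f (x↦r) gives L₀.
Differentiate: ansatz ord ≤ ord L₀ ⇒ L.
L = (22 + 12·x + 6·x^2) + (6 + 18·x + 18·x^2 + 6·x^3)·Dx + (1 + 4·x + 6·x^2 + 4·x^3 + x^4)·Dx^2  (order 2).
h: a_k = -4, 8, 20, -112, 772/3, -360, 9844/45, 20128/45, …
ICs: h(0) = -4, h′(0) = 8.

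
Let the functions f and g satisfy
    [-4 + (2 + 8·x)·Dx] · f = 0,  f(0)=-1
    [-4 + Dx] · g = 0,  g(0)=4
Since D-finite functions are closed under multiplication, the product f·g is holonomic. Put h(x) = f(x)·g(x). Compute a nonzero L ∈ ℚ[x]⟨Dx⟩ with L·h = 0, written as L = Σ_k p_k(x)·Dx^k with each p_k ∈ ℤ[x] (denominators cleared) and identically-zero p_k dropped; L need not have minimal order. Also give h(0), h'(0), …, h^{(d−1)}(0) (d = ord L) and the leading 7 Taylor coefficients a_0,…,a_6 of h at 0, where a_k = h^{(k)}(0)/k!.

f: a_k = -1, -2, 2, -4, 10, -28, 84, …
g: a_k = 4, 16, 32, 128/3, 128/3, 512/15, 1024/45, …
Sym-product of L_f,L_g gives L₀ (≤ ord 1).
L = (-6 - 16·x) + (1 + 4·x)·Dx  (order 1).
h: a_k = -4, -24, -56, -272/3, -88, -1712/15, 1424/45, …
ICs: h(0) = -4.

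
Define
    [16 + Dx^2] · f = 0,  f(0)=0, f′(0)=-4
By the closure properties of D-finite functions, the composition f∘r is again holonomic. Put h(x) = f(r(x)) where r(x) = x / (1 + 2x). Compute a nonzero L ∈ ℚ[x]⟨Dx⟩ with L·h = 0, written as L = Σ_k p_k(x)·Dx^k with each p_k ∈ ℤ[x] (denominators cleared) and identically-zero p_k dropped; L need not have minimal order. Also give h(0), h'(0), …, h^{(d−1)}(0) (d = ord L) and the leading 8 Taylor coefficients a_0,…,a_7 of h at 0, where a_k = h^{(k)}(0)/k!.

L = 16 + (4 + 24·x + 48·x^2 + 32·x^3)·Dx + (1 + 8·x + 24·x^2 + 32·x^3 + 16·x^4)·Dx^2  (order 2).
h: a_k = 0, -4, 8, -16/3, -32, 2752/15, -640, 565504/315, …
ICs: h(0) = 0, h′(0) = -4.

f: a_k = 0, -4, 0, 32/3, 0, -128/15, 0, 1024/315, …
h₀=f(r): pull back L_f along r ⇒ L₀.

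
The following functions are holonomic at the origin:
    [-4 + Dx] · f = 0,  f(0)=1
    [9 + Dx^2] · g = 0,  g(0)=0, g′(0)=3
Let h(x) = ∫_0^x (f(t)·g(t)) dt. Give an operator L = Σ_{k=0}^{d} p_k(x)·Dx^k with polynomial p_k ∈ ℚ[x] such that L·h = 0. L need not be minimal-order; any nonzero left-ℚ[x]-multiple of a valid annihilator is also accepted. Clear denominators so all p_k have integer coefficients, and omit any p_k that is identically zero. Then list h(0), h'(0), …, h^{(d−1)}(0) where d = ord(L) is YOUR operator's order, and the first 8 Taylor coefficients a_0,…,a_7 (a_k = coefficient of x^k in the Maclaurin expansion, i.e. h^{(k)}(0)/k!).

L = 25·Dx - 8·Dx^2 + Dx^3  (order 3).
h: a_k = 0, 0, 3/2, 4, 39/8, 14/5, -79/240, -143/70, …
ICs: h(0) = 0, h′(0) = 0, h′′(0) = 3.

f: a_k = 1, 4, 8, 32/3, 32/3, 128/15, 256/45, 1024/315, …
g: a_k = 0, 3, 0, -9/2, 0, 81/40, 0, -243/560, …
L₀ := L_f ⊗_s L_g (sym. prod.), ord ≤ 2.
h=∫₀ˣh₀: take L = L₀·Dx.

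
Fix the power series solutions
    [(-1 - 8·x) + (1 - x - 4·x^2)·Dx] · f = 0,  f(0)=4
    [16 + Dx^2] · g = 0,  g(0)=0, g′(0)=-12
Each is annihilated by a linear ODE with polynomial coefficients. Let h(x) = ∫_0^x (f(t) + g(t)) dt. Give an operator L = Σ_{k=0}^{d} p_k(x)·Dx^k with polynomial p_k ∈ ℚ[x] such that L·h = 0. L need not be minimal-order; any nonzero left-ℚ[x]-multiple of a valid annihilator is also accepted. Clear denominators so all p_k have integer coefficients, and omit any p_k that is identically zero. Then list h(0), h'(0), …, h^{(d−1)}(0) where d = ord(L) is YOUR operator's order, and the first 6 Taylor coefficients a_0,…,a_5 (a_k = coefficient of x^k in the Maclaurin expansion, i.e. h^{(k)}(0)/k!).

L = (560 + 4608·x + 1664·x^2 + 6144·x^3 + 10240·x^4 + 16384·x^5)·Dx + (-208 + 272·x + 896·x^2 - 1408·x^3 - 1536·x^4 + 6144·x^5 + 8192·x^6)·Dx^2 + (35 + 288·x + 104·x^2 + 384·x^3 + 640·x^4 + 1024·x^5)·Dx^3 + (-13 + 17·x + 56·x^2 - 88·x^3 - 96·x^4 + 384·x^5 + 512·x^6)·Dx^4  (order 4).
h: a_k = 0, 4, -4, 20/3, 17, 116/5, …
ICs: h(0) = 0, h′(0) = 4, h′′(0) = -8, h′′′(0) = 40.

f: a_k = 4, 4, 20, 36, 116, 260, …
g: a_k = 0, -12, 0, 32, 0, -128/5, …
f+g: L₀ = lclm(L_f,L_g), ord ≤ 1+2.
h=∫₀ˣh₀: take L = L₀·Dx.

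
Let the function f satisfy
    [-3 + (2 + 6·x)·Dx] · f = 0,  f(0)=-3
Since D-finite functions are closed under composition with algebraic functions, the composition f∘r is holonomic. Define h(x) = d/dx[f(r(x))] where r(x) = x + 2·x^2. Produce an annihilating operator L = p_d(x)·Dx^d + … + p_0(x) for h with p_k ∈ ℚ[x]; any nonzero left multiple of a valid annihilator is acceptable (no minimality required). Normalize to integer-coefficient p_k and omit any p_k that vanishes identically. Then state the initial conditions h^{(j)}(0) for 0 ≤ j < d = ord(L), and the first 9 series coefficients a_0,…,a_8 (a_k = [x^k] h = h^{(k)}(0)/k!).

f: a_k = -3, -9/2, 27/8, -81/16, 1215/128, -5103/256, 45927/1024, -216513/2048, 8444007/32768, …
Substitute x→r, Dx→(1/r')Dx; clear ⇒ L₀.
Differentiate: ansatz ord ≤ ord L₀ ⇒ L.
L = 5 + (-2 - 14·x - 36·x^2 - 48·x^3)·Dx  (order 1).
h: a_k = -9/2, -45/4, 405/16, -945/32, -6075/256, 100845/512, -876015/2048, 846855/4096, 106058565/65536, …
ICs: h(0) = -9/2.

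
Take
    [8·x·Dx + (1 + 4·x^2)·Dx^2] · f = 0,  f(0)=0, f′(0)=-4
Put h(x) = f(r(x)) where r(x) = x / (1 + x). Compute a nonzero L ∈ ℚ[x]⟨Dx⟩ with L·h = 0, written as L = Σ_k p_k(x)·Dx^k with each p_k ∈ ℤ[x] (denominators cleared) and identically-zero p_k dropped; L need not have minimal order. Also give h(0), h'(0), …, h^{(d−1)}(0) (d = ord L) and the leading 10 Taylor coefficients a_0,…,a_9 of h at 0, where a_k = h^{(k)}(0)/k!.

L = (2 + 10·x)·Dx + (1 + 2·x + 5·x^2)·Dx^2  (order 2).
h: a_k = 0, -4, 4, 4/3, -12, 76/5, 44/3, -556/7, 84, 1436/9, …
ICs: h(0) = 0, h′(0) = -4.

f: a_k = 0, -4, 0, 16/3, 0, -64/5, 0, 256/7, 0, -1024/9, …
Change of var in L_f (x↦r) gives L₀.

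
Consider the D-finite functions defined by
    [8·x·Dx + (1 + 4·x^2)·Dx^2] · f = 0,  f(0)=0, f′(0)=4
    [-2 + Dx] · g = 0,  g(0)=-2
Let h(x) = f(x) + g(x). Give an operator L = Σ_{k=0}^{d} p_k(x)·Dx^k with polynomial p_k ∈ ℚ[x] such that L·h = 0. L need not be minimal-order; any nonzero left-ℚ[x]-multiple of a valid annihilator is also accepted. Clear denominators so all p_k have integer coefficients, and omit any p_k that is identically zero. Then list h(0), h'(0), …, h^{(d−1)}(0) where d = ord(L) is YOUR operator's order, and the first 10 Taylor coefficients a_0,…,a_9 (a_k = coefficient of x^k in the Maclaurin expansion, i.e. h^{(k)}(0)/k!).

L = (8 - 32·x - 32·x^2)·Dx + (-6 + 12·x + 8·x^2 - 16·x^3)·Dx^2 + (1 + 2·x + 4·x^2 + 8·x^3)·Dx^3  (order 3).
h: a_k = -2, 0, -4, -8, -4/3, 184/15, -8/45, -1648/45, -4/315, 322552/2835, …
ICs: h(0) = -2, h′(0) = 0, h′′(0) = -8.

f: a_k = 0, 4, 0, -16/3, 0, 64/5, 0, -256/7, 0, 1024/9, …
g: a_k = -2, -4, -4, -8/3, -4/3, -8/15, -8/45, -16/315, -4/315, -8/2835, …
h₀=f+g: left-lcm gives L₀, ord ≤ 3.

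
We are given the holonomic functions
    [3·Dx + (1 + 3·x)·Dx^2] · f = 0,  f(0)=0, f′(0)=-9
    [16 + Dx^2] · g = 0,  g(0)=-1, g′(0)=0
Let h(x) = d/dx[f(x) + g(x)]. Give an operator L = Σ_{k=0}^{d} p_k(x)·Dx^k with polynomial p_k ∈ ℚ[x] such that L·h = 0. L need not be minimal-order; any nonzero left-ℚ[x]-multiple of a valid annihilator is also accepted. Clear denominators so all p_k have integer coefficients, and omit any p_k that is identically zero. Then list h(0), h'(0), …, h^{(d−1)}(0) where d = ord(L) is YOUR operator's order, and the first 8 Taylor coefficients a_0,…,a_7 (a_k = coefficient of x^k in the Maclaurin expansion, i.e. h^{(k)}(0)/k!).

f: a_k = 0, -9, 27/2, -27, 243/4, -729/5, 729/2, -6561/7, …
g: a_k = -1, 0, 8, 0, -32/3, 0, 256/45, 0, …
L₀ := lclm(L_f,L_g); ord L₀ ≤ 2+2.
Differentiate: ansatz ord ≤ ord L₀ ⇒ L.
L = (1680 + 2304·x + 3456·x^2) + (272 + 1584·x + 3456·x^2 + 3456·x^3)·Dx + (105 + 144·x + 216·x^2)·Dx^2 + (17 + 99·x + 216·x^2 + 216·x^3)·Dx^3  (order 3).
h: a_k = -9, 43, -81, 601/3, -729, 33317/15, -6561, 6196049/315, …
ICs: h(0) = -9, h′(0) = 43, h′′(0) = -162.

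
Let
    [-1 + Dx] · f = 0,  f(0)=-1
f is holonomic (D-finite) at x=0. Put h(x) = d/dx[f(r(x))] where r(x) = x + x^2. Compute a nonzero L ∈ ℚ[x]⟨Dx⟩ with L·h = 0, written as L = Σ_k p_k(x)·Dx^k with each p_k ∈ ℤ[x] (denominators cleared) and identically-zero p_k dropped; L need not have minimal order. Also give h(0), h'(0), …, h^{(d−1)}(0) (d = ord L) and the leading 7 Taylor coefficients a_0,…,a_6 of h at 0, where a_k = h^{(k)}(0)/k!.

L = (3 + 4·x + 4·x^2) + (-1 - 2·x)·Dx  (order 1).
h: a_k = -1, -3, -7/2, -25/6, -27/8, -331/120, -1303/720, …
ICs: h(0) = -1.

f: a_k = -1, -1, -1/2, -1/6, -1/24, -1/120, -1/720, …
L₀ from L_f via x↦r, Dx↦r'^{-1}Dx.
h=h₀': d/dx-closure on L₀ ⇒ L.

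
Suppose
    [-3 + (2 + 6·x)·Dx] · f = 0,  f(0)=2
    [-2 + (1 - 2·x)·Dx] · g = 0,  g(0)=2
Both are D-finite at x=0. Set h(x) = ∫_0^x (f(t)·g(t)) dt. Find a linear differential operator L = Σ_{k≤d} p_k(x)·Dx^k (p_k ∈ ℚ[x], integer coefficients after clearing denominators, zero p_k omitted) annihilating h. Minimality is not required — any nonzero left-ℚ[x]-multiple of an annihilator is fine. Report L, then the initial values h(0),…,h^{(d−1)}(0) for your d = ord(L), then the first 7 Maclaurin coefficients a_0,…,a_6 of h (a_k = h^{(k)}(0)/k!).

L = (7 + 6·x)·Dx + (-2 - 2·x + 12·x^2)·Dx^2  (order 2).
h: a_k = 0, 4, 7, 47/6, 215/16, 607/32, 13841/384, …
ICs: h(0) = 0, h′(0) = 4.

f: a_k = 2, 3, -9/4, 27/8, -405/64, 1701/128, -15309/512, …
g: a_k = 2, 4, 8, 16, 32, 64, 128, …
f·g: L₀ = L_f ⊗_s L_g, ord ≤ 1·1.
Integrate: L := L₀·Dx.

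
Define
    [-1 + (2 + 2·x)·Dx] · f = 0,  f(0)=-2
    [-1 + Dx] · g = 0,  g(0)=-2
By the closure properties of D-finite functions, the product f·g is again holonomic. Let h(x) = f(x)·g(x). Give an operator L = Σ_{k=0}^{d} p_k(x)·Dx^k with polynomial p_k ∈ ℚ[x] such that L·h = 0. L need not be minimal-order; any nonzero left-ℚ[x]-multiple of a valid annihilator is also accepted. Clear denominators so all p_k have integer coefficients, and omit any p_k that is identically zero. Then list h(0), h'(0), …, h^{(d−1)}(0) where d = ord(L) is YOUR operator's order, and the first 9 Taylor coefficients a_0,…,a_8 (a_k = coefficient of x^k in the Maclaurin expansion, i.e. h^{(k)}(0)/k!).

L = (-3 - 2·x) + (2 + 2·x)·Dx  (order 1).
h: a_k = 4, 6, 7/2, 17/12, 11/32, 107/960, -89/11520, 1123/53760, -39551/2580480, …
ICs: h(0) = 4.

f: a_k = -2, -1, 1/4, -1/8, 5/64, -7/128, 21/512, -33/1024, 429/16384, …
g: a_k = -2, -2, -1, -1/3, -1/12, -1/60, -1/360, -1/2520, -1/20160, …
h₀=f·g: eliminate ⇒ L₀, order ≤ 1·1.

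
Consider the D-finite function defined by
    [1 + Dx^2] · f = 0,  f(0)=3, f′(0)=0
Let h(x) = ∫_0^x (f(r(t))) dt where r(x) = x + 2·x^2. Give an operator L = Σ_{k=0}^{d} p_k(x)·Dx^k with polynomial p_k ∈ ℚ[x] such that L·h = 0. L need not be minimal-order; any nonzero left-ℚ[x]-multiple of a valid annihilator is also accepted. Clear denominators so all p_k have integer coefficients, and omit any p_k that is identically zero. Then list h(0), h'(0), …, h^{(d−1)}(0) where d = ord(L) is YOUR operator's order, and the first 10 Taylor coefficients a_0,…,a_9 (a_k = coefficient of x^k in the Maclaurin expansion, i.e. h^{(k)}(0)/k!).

f: a_k = 3, 0, -3/2, 0, 1/8, 0, -1/240, 0, 1/13440, 0, …
Change of var in L_f (x↦r) gives L₀.
h=∫₀ˣh₀: take L = L₀·Dx.
L = (1 + 12·x + 48·x^2 + 64·x^3)·Dx - 4·Dx^2 + (1 + 4·x)·Dx^3  (order 3).
h: a_k = 0, 3, 0, -1/2, -3/2, -47/40, 1/6, 719/1680, 79/160, 23521/120960, …
ICs: h(0) = 0, h′(0) = 3, h′′(0) = 0.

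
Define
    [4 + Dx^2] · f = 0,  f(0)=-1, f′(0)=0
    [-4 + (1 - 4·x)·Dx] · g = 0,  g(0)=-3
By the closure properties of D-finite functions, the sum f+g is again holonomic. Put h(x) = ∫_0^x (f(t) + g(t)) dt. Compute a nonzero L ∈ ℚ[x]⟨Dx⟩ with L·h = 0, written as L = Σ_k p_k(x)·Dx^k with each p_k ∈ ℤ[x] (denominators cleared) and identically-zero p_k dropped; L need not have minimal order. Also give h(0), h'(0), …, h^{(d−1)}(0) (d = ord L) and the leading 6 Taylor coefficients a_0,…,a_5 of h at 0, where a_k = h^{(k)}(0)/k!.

f: a_k = -1, 0, 2, 0, -2/3, 0, …
g: a_k = -3, -12, -48, -192, -768, -3072, …
Sum ⇒ L₀ = lclm(L_f,L_g) in ℚ(x)⟨Dx⟩.
h=∫₀ˣh₀: take L = L₀·Dx.
L = (-400 + 128·x - 256·x^2)·Dx + (36 - 176·x + 192·x^2 - 256·x^3)·Dx^2 + (-100 + 32·x - 64·x^2)·Dx^3 + (9 - 44·x + 48·x^2 - 64·x^3)·Dx^4  (order 4).
h: a_k = 0, -4, -6, -46/3, -48, -2306/15, …
ICs: h(0) = 0, h′(0) = -4, h′′(0) = -12, h′′′(0) = -92.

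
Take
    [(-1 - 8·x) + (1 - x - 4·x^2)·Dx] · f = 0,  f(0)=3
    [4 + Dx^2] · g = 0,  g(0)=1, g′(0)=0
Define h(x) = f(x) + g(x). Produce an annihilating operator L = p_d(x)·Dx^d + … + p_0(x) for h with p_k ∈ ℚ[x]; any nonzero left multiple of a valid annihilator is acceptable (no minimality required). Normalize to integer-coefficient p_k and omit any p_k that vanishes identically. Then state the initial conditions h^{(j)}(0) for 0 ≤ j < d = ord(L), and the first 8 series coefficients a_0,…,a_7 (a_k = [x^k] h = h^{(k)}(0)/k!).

f: a_k = 3, 3, 15, 27, 87, 195, 543, 1323, …
g: a_k = 1, 0, -2, 0, 2/3, 0, -4/45, 0, …
L₀ := lclm(L_f,L_g); ord L₀ ≤ 1+2.
L = (116 + 1008·x + 968·x^2 + 2688·x^3 + 640·x^4 + 1024·x^5) + (-28 - 4·x + 8·x^2 + 200·x^3 + 480·x^4 + 384·x^5 + 512·x^6)·Dx + (29 + 252·x + 242·x^2 + 672·x^3 + 160·x^4 + 256·x^5)·Dx^2 + (-7 - x + 2·x^2 + 50·x^3 + 120·x^4 + 96·x^5 + 128·x^6)·Dx^3  (order 3).
h: a_k = 4, 3, 13, 27, 263/3, 195, 24431/45, 1323, …
ICs: h(0) = 4, h′(0) = 3, h′′(0) = 26.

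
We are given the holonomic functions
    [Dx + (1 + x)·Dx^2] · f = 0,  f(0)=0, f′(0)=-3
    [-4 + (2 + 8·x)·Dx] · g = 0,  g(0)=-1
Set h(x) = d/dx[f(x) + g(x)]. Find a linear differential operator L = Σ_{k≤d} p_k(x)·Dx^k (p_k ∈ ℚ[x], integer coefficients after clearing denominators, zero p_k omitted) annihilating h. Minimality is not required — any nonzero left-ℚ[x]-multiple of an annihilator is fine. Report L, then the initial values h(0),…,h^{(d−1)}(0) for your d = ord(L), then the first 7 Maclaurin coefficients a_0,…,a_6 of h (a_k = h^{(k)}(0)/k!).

L = (-8 + 4·x) + (-10 - 8·x + 20·x^2)·Dx + (-1 - 3·x + 6·x^2 + 8·x^3)·Dx^2  (order 2).
h: a_k = -5, 7, -15, 43, -143, 507, -1851, …
ICs: h(0) = -5, h′(0) = 7.

f: a_k = 0, -3, 3/2, -1, 3/4, -3/5, 1/2, …
g: a_k = -1, -2, 2, -4, 10, -28, 84, …
Weyl lclm of L_f,L_g ⇒ L₀ (ord ≤ 3).
h=h₀': d/dx-closure on L₀ ⇒ L.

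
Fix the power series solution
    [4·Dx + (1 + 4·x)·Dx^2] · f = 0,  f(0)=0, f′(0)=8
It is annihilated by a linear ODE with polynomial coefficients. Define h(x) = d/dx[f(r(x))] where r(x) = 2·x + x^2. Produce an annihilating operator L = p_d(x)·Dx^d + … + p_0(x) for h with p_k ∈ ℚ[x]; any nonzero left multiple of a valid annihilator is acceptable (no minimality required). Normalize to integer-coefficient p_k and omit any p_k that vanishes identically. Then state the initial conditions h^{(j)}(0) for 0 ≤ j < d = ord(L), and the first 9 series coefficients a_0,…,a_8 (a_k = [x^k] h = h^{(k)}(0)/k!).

L = (7 + 8·x + 4·x^2) + (1 + 9·x + 12·x^2 + 4·x^3)·Dx  (order 1).
h: a_k = 16, -112, 832, -6208, 46336, -345856, 2581504, -19268608, 143822848, …
ICs: h(0) = 16.

f: a_k = 0, 8, -16, 128/3, -128, 2048/5, -4096/3, 32768/7, -16384, …
Substitute x→r, Dx→(1/r')Dx; clear ⇒ L₀.
h=h₀': d/dx-closure on L₀ ⇒ L.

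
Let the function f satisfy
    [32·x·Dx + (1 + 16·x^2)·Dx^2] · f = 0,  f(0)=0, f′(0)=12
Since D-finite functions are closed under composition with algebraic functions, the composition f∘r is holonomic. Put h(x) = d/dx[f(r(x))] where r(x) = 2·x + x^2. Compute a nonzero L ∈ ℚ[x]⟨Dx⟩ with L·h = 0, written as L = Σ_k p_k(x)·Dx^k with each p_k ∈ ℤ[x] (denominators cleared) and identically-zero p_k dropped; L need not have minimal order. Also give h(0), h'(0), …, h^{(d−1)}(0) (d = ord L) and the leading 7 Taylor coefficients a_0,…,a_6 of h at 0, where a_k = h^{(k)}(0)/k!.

f: a_k = 0, 12, 0, -64, 0, 3072/5, 0, …
f∘r: x↦r, Dx↦Dx/r' in L_f ⇒ L₀.
Differentiate: ansatz ord ≤ ord L₀ ⇒ L.
L = (-1 + 128·x + 256·x^2 + 192·x^3 + 48·x^4) + (1 + x + 64·x^2 + 128·x^3 + 80·x^4 + 16·x^5)·Dx  (order 1).
h: a_k = 24, 24, -1536, -3072, 96384, 294528, -5947392, …
ICs: h(0) = 24.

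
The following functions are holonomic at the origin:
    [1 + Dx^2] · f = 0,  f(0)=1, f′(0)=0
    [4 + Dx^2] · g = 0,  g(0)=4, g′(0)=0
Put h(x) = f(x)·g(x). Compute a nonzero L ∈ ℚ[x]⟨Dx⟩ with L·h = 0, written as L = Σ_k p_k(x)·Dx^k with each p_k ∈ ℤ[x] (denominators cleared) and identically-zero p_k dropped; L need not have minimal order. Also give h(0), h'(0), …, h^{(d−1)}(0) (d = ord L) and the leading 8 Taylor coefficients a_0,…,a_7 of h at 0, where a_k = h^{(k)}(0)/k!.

L = 9 + 10·Dx^2 + Dx^4  (order 4).
h: a_k = 4, 0, -10, 0, 41/6, 0, -73/36, 0, …
ICs: h(0) = 4, h′(0) = 0, h′′(0) = -20, h′′′(0) = 0.

f: a_k = 1, 0, -1/2, 0, 1/24, 0, -1/720, 0, …
g: a_k = 4, 0, -8, 0, 8/3, 0, -16/45, 0, …
Product ⇒ symmetric product L₀, ord ≤ 4.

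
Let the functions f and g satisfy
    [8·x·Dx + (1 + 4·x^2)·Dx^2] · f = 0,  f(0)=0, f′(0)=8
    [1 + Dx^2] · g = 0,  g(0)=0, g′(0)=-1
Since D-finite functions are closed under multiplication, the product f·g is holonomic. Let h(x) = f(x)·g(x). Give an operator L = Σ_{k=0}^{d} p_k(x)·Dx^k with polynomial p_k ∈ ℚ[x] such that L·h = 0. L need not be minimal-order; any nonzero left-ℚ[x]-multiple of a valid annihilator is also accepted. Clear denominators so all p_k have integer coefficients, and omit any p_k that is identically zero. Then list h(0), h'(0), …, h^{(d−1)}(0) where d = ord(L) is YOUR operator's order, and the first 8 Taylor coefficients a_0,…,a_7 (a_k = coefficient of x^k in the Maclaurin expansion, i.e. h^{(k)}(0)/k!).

f: a_k = 0, 8, 0, -32/3, 0, 128/5, 0, -512/7, …
g: a_k = 0, -1, 0, 1/6, 0, -1/120, 0, 1/5040, …
h₀=f·g: eliminate ⇒ L₀, order ≤ 2·2.
L = (85 + 944·x^2 + 416·x^4 + 256·x^6 + 256·x^8) + (144·x + 704·x^3 + 768·x^5 + 1024·x^7)·Dx + (90 + 992·x^2 + 576·x^4 + 512·x^6 + 512·x^8)·Dx^2 + (144·x + 704·x^3 + 768·x^5 + 1024·x^7)·Dx^3 + (5 + 48·x^2 + 160·x^4 + 256·x^6 + 256·x^8)·Dx^4  (order 4).
h: a_k = 0, 0, -8, 0, 12, 0, -247/9, 0, …
ICs: h(0) = 0, h′(0) = 0, h′′(0) = -16, h′′′(0) = 0.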